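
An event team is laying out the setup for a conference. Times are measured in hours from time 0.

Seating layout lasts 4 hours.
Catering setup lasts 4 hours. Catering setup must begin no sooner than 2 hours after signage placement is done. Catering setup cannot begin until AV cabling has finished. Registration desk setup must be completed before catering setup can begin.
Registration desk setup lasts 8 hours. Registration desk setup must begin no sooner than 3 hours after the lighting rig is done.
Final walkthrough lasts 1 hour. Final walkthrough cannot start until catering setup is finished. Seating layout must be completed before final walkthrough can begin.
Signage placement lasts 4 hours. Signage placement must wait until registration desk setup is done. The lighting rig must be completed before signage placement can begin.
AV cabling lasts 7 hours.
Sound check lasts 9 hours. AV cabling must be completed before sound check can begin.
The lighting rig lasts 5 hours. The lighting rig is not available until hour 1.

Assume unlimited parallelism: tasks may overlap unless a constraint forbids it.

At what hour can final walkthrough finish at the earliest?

Seating layout can start immediately at hour 0; it finishes at hour 4.
AV cabling can start immediately at hour 0; it finishes at hour 7.
The lighting rig cannot begin until its own release at hour 1. It runs from hour 1 to 1 + 5 = hour 6.
Registration desk setup cannot begin until the lighting rig (finishes hour 6, plus 3-hour gap → hour 9). It runs from hour 9 to 9 + 8 = hour 17.
For signage placement: registration desk setup (finishes hour 17); the lighting rig (finishes hour 6). Taking the maximum gives a start of hour 17, and it finishes at 17 + 4 = hour 21.
Catering setup has to wait for signage placement (finishes hour 21, plus 2-hour gap → hour 23); AV cabling (finishes hour 7); registration desk setup (finishes hour 17). The latest of these is hour 23, so catering setup runs hour 23 to 23 + 4 = hour 27.
Final walkthrough needs all of catering setup (finishes hour 27); seating layout (finishes hour 4). That puts its earliest start at hour 27; it finishes at 27 + 1 = hour 28.

28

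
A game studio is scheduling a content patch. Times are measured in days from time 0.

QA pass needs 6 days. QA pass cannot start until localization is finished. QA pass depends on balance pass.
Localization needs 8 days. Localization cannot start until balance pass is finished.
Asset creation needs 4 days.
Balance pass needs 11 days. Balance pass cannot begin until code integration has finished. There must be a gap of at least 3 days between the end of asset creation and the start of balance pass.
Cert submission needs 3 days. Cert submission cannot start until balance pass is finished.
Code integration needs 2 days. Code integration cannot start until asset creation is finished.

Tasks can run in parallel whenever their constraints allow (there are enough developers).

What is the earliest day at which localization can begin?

Asset creation has no prerequisites, so it starts at day 0 and finishes at day 4.
Code integration waits on asset creation (finishes day 4), so it starts at day 4 and finishes at 4 + 2 = day 6.
For balance pass: code integration (finishes day 6); asset creation (finishes day 4, plus 3-day gap → day 7). Taking the maximum gives a start of day 7, and it finishes at 7 + 11 = day 18.
Localization waits on balance pass (finishes day 18), so the earliest it can start is day 18.

18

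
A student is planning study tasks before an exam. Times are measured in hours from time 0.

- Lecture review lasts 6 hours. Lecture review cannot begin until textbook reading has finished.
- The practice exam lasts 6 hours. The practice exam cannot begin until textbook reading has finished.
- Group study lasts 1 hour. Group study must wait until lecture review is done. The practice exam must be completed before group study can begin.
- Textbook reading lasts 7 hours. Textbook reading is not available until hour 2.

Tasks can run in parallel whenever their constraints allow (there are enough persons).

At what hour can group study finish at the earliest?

16

Textbook reading cannot begin until its own release at hour 2. It runs from hour 2 to 2 + 7 = hour 9.
After textbook reading (finishes hour 9), the practice exam can start at hour 9 and finishes at hour 15.
After textbook reading (finishes hour 9), lecture review can start at hour 9 and finishes at hour 15.
For group study: lecture review (finishes hour 15); the practice exam (finishes hour 15). Taking the maximum gives a start of hour 15, and it finishes at 15 + 1 = hour 16.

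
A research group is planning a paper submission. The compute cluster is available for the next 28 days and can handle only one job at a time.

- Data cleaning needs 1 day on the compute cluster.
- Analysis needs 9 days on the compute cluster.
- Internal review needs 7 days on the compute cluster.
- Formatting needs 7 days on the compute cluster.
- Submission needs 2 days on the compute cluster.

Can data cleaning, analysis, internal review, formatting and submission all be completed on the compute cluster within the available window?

Running back to back, the jobs need 1 + 9 + 7 + 7 + 2 = 26 days on the compute cluster.
Since 26 ≤ 28, they fit within the window.

Yes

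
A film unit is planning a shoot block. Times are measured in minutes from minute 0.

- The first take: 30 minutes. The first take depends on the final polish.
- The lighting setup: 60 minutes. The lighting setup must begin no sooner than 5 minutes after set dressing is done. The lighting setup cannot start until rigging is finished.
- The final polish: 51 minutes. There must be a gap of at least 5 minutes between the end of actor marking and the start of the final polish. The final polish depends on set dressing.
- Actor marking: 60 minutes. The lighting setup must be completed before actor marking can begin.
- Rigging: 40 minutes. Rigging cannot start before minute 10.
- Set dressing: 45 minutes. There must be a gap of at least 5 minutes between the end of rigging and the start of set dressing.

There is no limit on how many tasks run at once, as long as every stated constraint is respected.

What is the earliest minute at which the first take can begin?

Rigging cannot begin until its own release at minute 10. It runs from minute 10 to 10 + 40 = minute 50.
After rigging (finishes minute 50, plus 5-minute gap → minute 55), set dressing can start at minute 55 and finishes at minute 100.
For the lighting setup: set dressing (finishes minute 100, plus 5-minute gap → minute 105); rigging (finishes minute 50). Taking the maximum gives a start of minute 105, and it finishes at 105 + 60 = minute 165.
Actor marking waits on the lighting setup (finishes minute 165), so it starts at minute 165 and finishes at 165 + 60 = minute 225.
For the final polish: actor marking (finishes minute 225, plus 5-minute gap → minute 230); set dressing (finishes minute 100). Taking the maximum gives a start of minute 230, and it finishes at 230 + 51 = minute 281.
The first take waits on the final polish (finishes minute 281), so the earliest it can start is minute 281.

281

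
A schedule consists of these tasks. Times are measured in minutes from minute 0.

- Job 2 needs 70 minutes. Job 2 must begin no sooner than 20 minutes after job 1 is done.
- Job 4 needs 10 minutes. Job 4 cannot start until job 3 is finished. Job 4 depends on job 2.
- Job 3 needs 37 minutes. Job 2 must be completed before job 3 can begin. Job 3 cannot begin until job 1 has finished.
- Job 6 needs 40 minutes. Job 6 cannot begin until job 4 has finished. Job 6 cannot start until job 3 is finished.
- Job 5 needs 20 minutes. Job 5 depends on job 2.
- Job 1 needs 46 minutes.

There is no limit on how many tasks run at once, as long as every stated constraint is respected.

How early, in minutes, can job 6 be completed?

Job 1 has no prerequisites, so it starts at minute 0 and finishes at minute 46.
After job 1 (finishes minute 46, plus 20-minute gap → minute 66), job 2 can start at minute 66 and finishes at minute 136.
Job 3 has to wait for job 2 (finishes minute 136); job 1 (finishes minute 46). The latest of these is minute 136, so job 3 runs minute 136 to 136 + 37 = minute 173.
Job 4 has to wait for job 3 (finishes minute 173); job 2 (finishes minute 136). The latest of these is minute 173, so job 4 runs minute 173 to 173 + 10 = minute 183.
Job 6 cannot start until job 4 (finishes minute 183); job 3 (finishes minute 173). The controlling bound is minute 183, so job 6 finishes at 183 + 40 = minute 223.

223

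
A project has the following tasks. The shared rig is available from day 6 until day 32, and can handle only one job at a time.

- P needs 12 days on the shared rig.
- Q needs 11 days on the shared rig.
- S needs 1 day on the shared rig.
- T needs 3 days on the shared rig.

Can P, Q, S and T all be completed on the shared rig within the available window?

The shared rig window is 32 − 6 = 26 days.
Running back to back, the jobs need 12 + 11 + 1 + 3 = 27 days on the shared rig.
Since 27 > 26, they cannot all fit.

No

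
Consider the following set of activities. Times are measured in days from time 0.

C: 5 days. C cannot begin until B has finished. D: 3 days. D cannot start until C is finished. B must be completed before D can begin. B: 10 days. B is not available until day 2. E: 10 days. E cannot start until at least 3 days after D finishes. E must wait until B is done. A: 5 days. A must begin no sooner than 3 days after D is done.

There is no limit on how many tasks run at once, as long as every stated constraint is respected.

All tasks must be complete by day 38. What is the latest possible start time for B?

Nothing follows A; the deadline of day 38 is its only limit. It must start by 38 − 5 = day 33.
To finish by day 38, E (duration 10) must start no later than day 28.
D feeds A (must start by day 33, minus 3-day gap → day 30); E (must start by day 28, minus 3-day gap → day 25). Taking the minimum, D must finish by day 25 and start by 25 − 3 = day 22.
C has to be done before D (must start by day 22). That means finishing by day 22, i.e. starting by 22 − 5 = day 17.
For B: C (must start by day 17); D (must start by day 22); E (must start by day 28). The most restrictive is day 17; with a 10-day duration, B must start by day 7.

7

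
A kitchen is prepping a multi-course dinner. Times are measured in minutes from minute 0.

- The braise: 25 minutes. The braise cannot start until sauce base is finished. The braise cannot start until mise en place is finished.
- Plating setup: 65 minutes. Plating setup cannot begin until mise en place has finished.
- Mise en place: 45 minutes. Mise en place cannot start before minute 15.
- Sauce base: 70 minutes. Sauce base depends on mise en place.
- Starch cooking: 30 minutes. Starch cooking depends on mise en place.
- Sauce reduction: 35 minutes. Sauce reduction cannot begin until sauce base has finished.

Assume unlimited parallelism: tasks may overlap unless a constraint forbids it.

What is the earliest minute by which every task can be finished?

Mise en place cannot begin until its own release at minute 15. It runs from minute 15 to 15 + 45 = minute 60.
After mise en place (finishes minute 60), plating setup can start at minute 60 and finishes at minute 125.
After mise en place (finishes minute 60), starch cooking can start at minute 60 and finishes at minute 90.
Sauce base cannot begin until mise en place (finishes minute 60). It runs from minute 60 to 60 + 70 = minute 130.
Sauce reduction cannot begin until sauce base (finishes minute 130). It runs from minute 130 to 130 + 35 = minute 165.
The braise has to wait for sauce base (finishes minute 130); mise en place (finishes minute 60). The latest of these is minute 130, so the braise runs minute 130 to 130 + 25 = minute 155.
All tasks are finished once the last one completes. Finish times: Mise en place at 60, Sauce base at 130, The braise at 155, Sauce reduction at 165, Starch cooking at 90, Plating setup at 125. The latest is minute 165.

165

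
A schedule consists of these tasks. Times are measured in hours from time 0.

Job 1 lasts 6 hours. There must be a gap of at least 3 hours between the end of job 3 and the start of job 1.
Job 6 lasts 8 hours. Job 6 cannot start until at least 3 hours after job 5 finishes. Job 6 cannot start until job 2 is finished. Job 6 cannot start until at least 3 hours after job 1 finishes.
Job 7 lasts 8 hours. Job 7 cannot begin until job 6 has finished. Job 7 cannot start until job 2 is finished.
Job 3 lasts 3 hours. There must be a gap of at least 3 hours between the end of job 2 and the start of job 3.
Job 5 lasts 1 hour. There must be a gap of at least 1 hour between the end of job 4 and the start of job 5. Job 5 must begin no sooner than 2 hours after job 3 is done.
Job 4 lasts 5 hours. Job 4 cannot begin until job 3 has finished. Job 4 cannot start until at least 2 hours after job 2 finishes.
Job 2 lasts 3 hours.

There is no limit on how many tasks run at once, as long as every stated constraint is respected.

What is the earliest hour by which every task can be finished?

Nothing blocks job 2, so it runs from hour 0 to hour 3.
After job 2 (finishes hour 3, plus 3-hour gap → hour 6), job 3 can start at hour 6 and finishes at hour 9.
Job 4 cannot start until job 3 (finishes hour 9); job 2 (finishes hour 3, plus 2-hour gap → hour 5). The controlling bound is hour 9, so job 4 finishes at 9 + 5 = hour 14.
For job 5: job 4 (finishes hour 14, plus 1-hour gap → hour 15); job 3 (finishes hour 9, plus 2-hour gap → hour 11). Taking the maximum gives a start of hour 15, and it finishes at 15 + 1 = hour 16.
Job 1 cannot begin until job 3 (finishes hour 9, plus 3-hour gap → hour 12). It runs from hour 12 to 12 + 6 = hour 18.
Job 6 has to wait for job 5 (finishes hour 16, plus 3-hour gap → hour 19); job 2 (finishes hour 3); job 1 (finishes hour 18, plus 3-hour gap → hour 21). The latest of these is hour 21, so job 6 runs hour 21 to 21 + 8 = hour 29.
For job 7: job 6 (finishes hour 29); job 2 (finishes hour 3). Taking the maximum gives a start of hour 29, and it finishes at 29 + 8 = hour 37.
All tasks are finished once the last one completes. Finish times: Job 1 at 18, Job 2 at 3, Job 3 at 9, Job 4 at 14, Job 5 at 16, Job 6 at 29, Job 7 at 37. The latest is hour 37.

37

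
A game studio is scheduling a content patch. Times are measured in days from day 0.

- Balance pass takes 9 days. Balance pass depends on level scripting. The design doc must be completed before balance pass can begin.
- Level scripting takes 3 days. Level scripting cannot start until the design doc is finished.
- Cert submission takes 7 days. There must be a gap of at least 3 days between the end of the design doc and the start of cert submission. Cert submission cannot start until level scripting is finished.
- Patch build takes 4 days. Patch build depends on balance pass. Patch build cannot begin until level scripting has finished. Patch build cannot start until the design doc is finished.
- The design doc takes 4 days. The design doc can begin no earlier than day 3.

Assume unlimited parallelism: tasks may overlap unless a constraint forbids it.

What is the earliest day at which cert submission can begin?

10

The design doc waits on its own release at day 3, so it starts at day 3 and finishes at 3 + 4 = day 7.
Level scripting waits on the design doc (finishes day 7), so it starts at day 7 and finishes at 7 + 3 = day 10.
Cert submission waits on the design doc (finishes day 7, plus 3-day gap → day 10); level scripting (finishes day 10). The latest of these is day 10, which is the earliest cert submission can start.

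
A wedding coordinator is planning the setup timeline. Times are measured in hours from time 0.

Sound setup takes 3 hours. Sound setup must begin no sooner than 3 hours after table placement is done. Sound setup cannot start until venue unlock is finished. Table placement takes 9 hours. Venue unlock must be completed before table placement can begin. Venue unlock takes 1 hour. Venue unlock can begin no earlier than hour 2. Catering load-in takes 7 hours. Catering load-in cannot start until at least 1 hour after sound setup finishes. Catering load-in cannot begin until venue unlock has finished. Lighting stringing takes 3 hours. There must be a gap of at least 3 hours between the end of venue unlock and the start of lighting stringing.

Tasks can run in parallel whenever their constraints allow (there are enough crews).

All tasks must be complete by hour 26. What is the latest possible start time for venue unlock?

2

Nothing follows catering load-in; the deadline of hour 26 is its only limit. It must start by 26 − 7 = hour 19.
Since catering load-in (must start by hour 19, minus 1-hour gap → hour 18) depends on it, sound setup must finish by hour 18. Backing off its 3-hour duration gives a latest start of hour 15.
Since sound setup (must start by hour 15, minus 3-hour gap → hour 12) depends on it, table placement must finish by hour 12. Backing off its 9-hour duration gives a latest start of hour 3.
Lighting stringing must finish by hour 26; it takes 3 hours, so it must start by 26 − 3 = hour 23.
Venue unlock has several dependents: table placement (must start by hour 3); lighting stringing (must start by hour 23, minus 3-hour gap → hour 20); sound setup (must start by hour 15); catering load-in (must start by hour 19). The earliest of those limits is hour 3, so venue unlock must start by 3 − 1 = hour 2.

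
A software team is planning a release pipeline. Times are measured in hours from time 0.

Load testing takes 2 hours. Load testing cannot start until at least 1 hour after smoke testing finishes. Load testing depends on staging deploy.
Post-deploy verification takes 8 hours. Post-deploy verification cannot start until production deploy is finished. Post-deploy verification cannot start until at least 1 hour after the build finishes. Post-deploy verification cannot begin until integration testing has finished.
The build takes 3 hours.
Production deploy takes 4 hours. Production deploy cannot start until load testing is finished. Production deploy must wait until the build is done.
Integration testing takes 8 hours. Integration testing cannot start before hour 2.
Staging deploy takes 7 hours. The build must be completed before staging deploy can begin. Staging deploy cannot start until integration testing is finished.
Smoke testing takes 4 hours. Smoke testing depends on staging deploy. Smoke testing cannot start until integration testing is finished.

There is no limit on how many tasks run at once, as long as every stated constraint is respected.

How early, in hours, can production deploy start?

24

Integration testing cannot begin until its own release at hour 2. It runs from hour 2 to 2 + 8 = hour 10.
The build has no prerequisites, so it starts at hour 0 and finishes at hour 3.
For staging deploy: the build (finishes hour 3); integration testing (finishes hour 10). Taking the maximum gives a start of hour 10, and it finishes at 10 + 7 = hour 17.
Smoke testing has to wait for staging deploy (finishes hour 17); integration testing (finishes hour 10). The latest of these is hour 17, so smoke testing runs hour 17 to 17 + 4 = hour 21.
Load testing cannot start until smoke testing (finishes hour 21, plus 1-hour gap → hour 22); staging deploy (finishes hour 17). The controlling bound is hour 22, so load testing finishes at 22 + 2 = hour 24.
Production deploy waits on load testing (finishes hour 24); the build (finishes hour 3). The latest of these is hour 24, which is the earliest production deploy can start.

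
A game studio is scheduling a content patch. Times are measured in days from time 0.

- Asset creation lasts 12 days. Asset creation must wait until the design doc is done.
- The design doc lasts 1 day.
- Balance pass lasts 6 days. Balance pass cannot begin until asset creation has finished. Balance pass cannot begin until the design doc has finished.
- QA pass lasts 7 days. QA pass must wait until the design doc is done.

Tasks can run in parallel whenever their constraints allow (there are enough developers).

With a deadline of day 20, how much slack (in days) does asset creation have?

1

The design doc can start immediately at day 0; it finishes at day 1.
Asset creation cannot begin until the design doc (finishes day 1). It runs from day 1 to 1 + 12 = day 13.

Working backward from the deadline:
Balance pass has no dependents, so it just needs to finish by day 20. Starting by 20 − 6 = day 14 achieves that.
Since balance pass (must start by day 14) depends on it, asset creation must finish by day 14. Backing off its 12-day duration gives a latest start of day 2.
So asset creation can start as early as day 1 and as late as day 2, giving 2 − 1 = 1 day of slack.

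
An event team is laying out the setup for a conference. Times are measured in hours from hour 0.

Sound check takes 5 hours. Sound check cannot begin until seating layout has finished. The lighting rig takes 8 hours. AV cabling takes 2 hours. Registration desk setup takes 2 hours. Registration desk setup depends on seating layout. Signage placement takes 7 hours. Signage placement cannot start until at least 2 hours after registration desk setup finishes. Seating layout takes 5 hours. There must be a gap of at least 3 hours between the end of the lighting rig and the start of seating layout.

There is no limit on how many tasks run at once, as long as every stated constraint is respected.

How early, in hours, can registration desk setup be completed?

18

The lighting rig can start immediately at hour 0; it finishes at hour 8.
After the lighting rig (finishes hour 8, plus 3-hour gap → hour 11), seating layout can start at hour 11 and finishes at hour 16.
After seating layout (finishes hour 16), registration desk setup can start at hour 16 and finishes at hour 18.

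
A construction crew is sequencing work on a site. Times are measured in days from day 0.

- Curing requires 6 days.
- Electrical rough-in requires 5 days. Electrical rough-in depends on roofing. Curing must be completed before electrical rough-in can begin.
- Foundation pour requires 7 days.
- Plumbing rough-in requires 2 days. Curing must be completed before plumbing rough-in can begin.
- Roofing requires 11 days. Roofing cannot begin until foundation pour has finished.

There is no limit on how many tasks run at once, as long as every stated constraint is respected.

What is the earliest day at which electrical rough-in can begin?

Nothing blocks curing, so it runs from day 0 to day 6.
Foundation pour has no prerequisites, so it starts at day 0 and finishes at day 7.
Roofing waits on foundation pour (finishes day 7), so it starts at day 7 and finishes at 7 + 11 = day 18.
Electrical rough-in waits on roofing (finishes day 18); curing (finishes day 6). The latest of these is day 18, which is the earliest electrical rough-in can start.

18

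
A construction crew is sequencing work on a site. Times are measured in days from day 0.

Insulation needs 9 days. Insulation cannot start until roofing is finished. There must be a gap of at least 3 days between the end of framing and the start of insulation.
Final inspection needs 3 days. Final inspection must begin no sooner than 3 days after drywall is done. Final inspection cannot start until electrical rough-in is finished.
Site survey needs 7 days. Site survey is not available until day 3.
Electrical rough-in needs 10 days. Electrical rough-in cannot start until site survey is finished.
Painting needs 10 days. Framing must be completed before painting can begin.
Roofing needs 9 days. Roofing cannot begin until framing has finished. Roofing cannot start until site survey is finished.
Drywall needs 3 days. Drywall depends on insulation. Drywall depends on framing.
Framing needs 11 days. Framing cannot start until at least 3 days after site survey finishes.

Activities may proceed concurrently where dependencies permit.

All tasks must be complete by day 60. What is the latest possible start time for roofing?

33

Final inspection must finish by day 60; it takes 3 days, so it must start by 60 − 3 = day 57.
Since final inspection (must start by day 57, minus 3-day gap → day 54) depends on it, drywall must finish by day 54. Backing off its 3-day duration gives a latest start of day 51.
Insulation has to be done before drywall (must start by day 51). That means finishing by day 51, i.e. starting by 51 − 9 = day 42.
Roofing must finish before insulation (must start by day 42). With a 9-day duration, roofing must start by 42 − 9 = day 33.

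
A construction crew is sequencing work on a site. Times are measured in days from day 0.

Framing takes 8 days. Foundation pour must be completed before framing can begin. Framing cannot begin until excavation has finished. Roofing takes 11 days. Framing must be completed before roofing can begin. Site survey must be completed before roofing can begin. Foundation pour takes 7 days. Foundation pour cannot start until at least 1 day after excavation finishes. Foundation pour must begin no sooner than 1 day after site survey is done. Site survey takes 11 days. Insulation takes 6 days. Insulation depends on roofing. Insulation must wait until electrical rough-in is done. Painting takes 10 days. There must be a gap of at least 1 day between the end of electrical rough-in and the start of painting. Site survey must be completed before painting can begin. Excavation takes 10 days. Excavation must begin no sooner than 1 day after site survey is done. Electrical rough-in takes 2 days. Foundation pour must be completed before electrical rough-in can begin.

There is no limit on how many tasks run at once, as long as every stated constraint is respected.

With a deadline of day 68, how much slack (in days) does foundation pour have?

13

Site survey can start immediately at day 0; it finishes at day 11.
Excavation waits on site survey (finishes day 11, plus 1-day gap → day 12), so it starts at day 12 and finishes at 12 + 10 = day 22.
For foundation pour: excavation (finishes day 22, plus 1-day gap → day 23); site survey (finishes day 11, plus 1-day gap → day 12). Taking the maximum gives a start of day 23, and it finishes at 23 + 7 = day 30.

Working backward from the deadline:
Insulation must finish by day 68; it takes 6 days, so it must start by 68 − 6 = day 62.
Since insulation (must start by day 62) depends on it, roofing must finish by day 62. Backing off its 11-day duration gives a latest start of day 51.
Framing feeds into roofing (must start by day 51); so framing must finish by day 51 and therefore start by day 43.
Nothing follows painting; the deadline of day 68 is its only limit. It must start by 68 − 10 = day 58.
Electrical rough-in feeds insulation (must start by day 62); painting (must start by day 58, minus 1-day gap → day 57). Taking the minimum, electrical rough-in must finish by day 57 and start by 57 − 2 = day 55.
For foundation pour: framing (must start by day 43); electrical rough-in (must start by day 55). The most restrictive is day 43; with a 7-day duration, foundation pour must start by day 36.
So foundation pour can start as early as day 23 and as late as day 36, giving 36 − 23 = 13 days of slack.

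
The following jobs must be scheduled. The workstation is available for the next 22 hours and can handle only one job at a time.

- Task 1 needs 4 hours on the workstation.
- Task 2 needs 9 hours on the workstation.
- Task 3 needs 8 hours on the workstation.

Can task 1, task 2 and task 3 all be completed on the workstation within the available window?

Yes

Running back to back, the jobs need 4 + 9 + 8 = 21 hours on the workstation.
Since 21 ≤ 22, they fit within the window.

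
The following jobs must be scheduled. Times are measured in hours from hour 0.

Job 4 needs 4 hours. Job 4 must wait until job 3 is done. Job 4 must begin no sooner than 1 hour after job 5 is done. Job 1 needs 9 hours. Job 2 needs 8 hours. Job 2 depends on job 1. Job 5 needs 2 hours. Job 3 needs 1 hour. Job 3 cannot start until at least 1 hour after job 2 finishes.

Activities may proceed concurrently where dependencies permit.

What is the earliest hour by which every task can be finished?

Nothing blocks job 5, so it runs from hour 0 to hour 2.
Nothing blocks job 1, so it runs from hour 0 to hour 9.
After job 1 (finishes hour 9), job 2 can start at hour 9 and finishes at hour 17.
Job 3 waits on job 2 (finishes hour 17, plus 1-hour gap → hour 18), so it starts at hour 18 and finishes at 18 + 1 = hour 19.
Job 4 needs all of job 3 (finishes hour 19); job 5 (finishes hour 2, plus 1-hour gap → hour 3). That puts its earliest start at hour 19; it finishes at 19 + 4 = hour 23.
All tasks are finished once the last one completes. Finish times: Job 1 at 9, Job 2 at 17, Job 3 at 19, Job 4 at 23, Job 5 at 2. The latest is hour 23.

23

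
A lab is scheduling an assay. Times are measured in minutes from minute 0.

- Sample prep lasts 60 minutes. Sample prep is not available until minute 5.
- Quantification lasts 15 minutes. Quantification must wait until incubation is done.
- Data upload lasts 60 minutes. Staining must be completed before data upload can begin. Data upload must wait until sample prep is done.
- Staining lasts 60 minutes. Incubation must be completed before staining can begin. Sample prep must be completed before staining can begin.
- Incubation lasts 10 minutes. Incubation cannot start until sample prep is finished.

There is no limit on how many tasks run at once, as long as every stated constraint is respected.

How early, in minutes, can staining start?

75

Sample prep cannot begin until its own release at minute 5. It runs from minute 5 to 5 + 60 = minute 65.
After sample prep (finishes minute 65), incubation can start at minute 65 and finishes at minute 75.
Staining waits on incubation (finishes minute 75); sample prep (finishes minute 65). The latest of these is minute 75, which is the earliest staining can start.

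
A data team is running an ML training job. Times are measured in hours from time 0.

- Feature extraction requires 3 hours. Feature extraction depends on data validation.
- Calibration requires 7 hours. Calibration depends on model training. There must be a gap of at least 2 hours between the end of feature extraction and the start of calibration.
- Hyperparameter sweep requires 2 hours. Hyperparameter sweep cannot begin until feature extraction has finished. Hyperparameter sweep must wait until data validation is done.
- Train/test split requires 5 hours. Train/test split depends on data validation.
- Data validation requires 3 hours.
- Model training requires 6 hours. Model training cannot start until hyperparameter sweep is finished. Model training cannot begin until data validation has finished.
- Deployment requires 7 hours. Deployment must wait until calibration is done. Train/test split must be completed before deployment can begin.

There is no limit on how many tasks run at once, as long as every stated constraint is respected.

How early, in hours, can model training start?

8

Data validation can start immediately at hour 0; it finishes at hour 3.
Feature extraction waits on data validation (finishes hour 3), so it starts at hour 3 and finishes at 3 + 3 = hour 6.
Hyperparameter sweep needs all of feature extraction (finishes hour 6); data validation (finishes hour 3). That puts its earliest start at hour 6; it finishes at 6 + 2 = hour 8.
Model training waits on hyperparameter sweep (finishes hour 8); data validation (finishes hour 3). The latest of these is hour 8, which is the earliest model training can start.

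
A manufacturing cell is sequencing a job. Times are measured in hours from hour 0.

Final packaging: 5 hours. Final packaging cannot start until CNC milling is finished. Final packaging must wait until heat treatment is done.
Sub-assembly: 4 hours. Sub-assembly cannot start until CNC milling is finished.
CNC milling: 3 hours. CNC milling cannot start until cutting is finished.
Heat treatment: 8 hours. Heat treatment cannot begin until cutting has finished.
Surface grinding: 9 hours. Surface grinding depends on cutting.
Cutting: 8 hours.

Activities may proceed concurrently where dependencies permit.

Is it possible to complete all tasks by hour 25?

Yes

Cutting can start immediately at hour 0; it finishes at hour 8.
Surface grinding waits on cutting (finishes hour 8), so it starts at hour 8 and finishes at 8 + 9 = hour 17.
Heat treatment waits on cutting (finishes hour 8), so it starts at hour 8 and finishes at 8 + 8 = hour 16.
CNC milling cannot begin until cutting (finishes hour 8). It runs from hour 8 to 8 + 3 = hour 11.
For final packaging: CNC milling (finishes hour 11); heat treatment (finishes hour 16). Taking the maximum gives a start of hour 16, and it finishes at 16 + 5 = hour 21.
After CNC milling (finishes hour 11), sub-assembly can start at hour 11 and finishes at hour 15.
Every task is finished by hour 21, which is no later than the deadline of 25, so the schedule is feasible.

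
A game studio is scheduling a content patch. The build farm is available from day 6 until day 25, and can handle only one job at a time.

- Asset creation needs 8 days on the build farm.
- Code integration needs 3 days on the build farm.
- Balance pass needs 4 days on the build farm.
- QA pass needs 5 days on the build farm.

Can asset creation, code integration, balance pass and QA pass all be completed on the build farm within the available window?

The build farm window is 25 − 6 = 19 days.
Running back to back, the jobs need 8 + 3 + 4 + 5 = 20 days on the build farm.
Since 20 > 19, they cannot all fit.

No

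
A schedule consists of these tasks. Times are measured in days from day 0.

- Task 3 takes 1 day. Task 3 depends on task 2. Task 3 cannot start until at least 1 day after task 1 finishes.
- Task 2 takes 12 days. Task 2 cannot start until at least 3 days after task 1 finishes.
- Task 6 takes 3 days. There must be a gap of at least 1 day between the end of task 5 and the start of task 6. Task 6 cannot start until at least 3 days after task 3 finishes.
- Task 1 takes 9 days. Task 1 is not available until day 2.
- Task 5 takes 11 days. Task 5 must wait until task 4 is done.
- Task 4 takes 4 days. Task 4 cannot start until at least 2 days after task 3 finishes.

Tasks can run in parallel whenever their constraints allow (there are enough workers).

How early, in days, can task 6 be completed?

48

Task 1 waits on its own release at day 2, so it starts at day 2 and finishes at 2 + 9 = day 11.
Task 2 waits on task 1 (finishes day 11, plus 3-day gap → day 14), so it starts at day 14 and finishes at 14 + 12 = day 26.
For task 3: task 2 (finishes day 26); task 1 (finishes day 11, plus 1-day gap → day 12). Taking the maximum gives a start of day 26, and it finishes at 26 + 1 = day 27.
After task 3 (finishes day 27, plus 2-day gap → day 29), task 4 can start at day 29 and finishes at day 33.
After task 4 (finishes day 33), task 5 can start at day 33 and finishes at day 44.
Task 6 needs all of task 5 (finishes day 44, plus 1-day gap → day 45); task 3 (finishes day 27, plus 3-day gap → day 30). That puts its earliest start at day 45; it finishes at 45 + 3 = day 48.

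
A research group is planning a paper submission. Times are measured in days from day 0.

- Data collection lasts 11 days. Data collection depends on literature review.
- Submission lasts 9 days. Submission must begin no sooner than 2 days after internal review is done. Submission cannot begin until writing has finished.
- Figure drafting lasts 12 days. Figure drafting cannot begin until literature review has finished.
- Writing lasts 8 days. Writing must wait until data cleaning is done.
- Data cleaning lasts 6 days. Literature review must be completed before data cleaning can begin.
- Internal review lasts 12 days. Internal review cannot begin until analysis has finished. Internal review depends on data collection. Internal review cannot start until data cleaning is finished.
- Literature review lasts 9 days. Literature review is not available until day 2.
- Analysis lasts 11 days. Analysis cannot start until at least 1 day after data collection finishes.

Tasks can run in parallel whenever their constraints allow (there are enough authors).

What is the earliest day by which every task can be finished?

57

Literature review waits on its own release at day 2, so it starts at day 2 and finishes at 2 + 9 = day 11.
Figure drafting waits on literature review (finishes day 11), so it starts at day 11 and finishes at 11 + 12 = day 23.
Data cleaning cannot begin until literature review (finishes day 11). It runs from day 11 to 11 + 6 = day 17.
Writing cannot begin until data cleaning (finishes day 17). It runs from day 17 to 17 + 8 = day 25.
Data collection cannot begin until literature review (finishes day 11). It runs from day 11 to 11 + 11 = day 22.
Analysis waits on data collection (finishes day 22, plus 1-day gap → day 23), so it starts at day 23 and finishes at 23 + 11 = day 34.
Internal review cannot start until analysis (finishes day 34); data collection (finishes day 22); data cleaning (finishes day 17). The controlling bound is day 34, so internal review finishes at 34 + 12 = day 46.
Submission needs all of internal review (finishes day 46, plus 2-day gap → day 48); writing (finishes day 25). That puts its earliest start at day 48; it finishes at 48 + 9 = day 57.
All tasks are finished once the last one completes. Finish times: Literature review at 11, Data collection at 22, Data cleaning at 17, Analysis at 34, Figure drafting at 23, Writing at 25, Internal review at 46, Submission at 57. The latest is day 57.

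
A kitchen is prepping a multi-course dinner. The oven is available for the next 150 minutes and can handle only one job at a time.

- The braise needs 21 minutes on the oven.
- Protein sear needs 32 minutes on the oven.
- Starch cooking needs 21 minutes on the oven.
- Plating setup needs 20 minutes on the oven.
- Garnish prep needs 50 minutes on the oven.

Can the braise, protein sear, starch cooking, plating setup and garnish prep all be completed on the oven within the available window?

Running back to back, the jobs need 21 + 32 + 21 + 20 + 50 = 144 minutes on the oven.
Since 144 ≤ 150, they fit within the window.

Yes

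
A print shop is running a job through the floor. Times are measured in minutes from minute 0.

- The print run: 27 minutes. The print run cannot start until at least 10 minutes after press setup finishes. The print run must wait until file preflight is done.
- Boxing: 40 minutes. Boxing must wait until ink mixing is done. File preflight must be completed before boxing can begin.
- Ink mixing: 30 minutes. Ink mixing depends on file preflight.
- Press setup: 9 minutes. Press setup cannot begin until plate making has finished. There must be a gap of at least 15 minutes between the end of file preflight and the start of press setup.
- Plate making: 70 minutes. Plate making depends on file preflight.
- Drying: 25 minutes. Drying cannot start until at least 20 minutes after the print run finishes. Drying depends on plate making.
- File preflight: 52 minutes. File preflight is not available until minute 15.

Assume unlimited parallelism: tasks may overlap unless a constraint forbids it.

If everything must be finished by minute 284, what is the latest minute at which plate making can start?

Drying has no dependents, so it just needs to finish by minute 284. Starting by 284 − 25 = minute 259 achieves that.
Since drying (must start by minute 259, minus 20-minute gap → minute 239) depends on it, the print run must finish by minute 239. Backing off its 27-minute duration gives a latest start of minute 212.
Press setup must finish before the print run (must start by minute 212, minus 10-minute gap → minute 202). With a 9-minute duration, press setup must start by 202 − 9 = minute 193.
Plate making must finish in time for press setup (must start by minute 193); drying (must start by minute 259). The tightest is minute 193, so plate making must start by 193 − 70 = minute 123.

123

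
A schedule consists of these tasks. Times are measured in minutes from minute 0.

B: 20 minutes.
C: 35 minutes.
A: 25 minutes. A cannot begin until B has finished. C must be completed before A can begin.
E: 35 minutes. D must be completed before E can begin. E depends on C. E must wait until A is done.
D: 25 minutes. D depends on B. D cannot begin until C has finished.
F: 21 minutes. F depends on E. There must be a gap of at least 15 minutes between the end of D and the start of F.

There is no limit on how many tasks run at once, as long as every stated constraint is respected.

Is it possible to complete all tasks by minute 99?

No

Nothing blocks C, so it runs from minute 0 to minute 35.
B can start immediately at minute 0; it finishes at minute 20.
D cannot start until B (finishes minute 20); C (finishes minute 35). The controlling bound is minute 35, so D finishes at 35 + 25 = minute 60.
A cannot start until B (finishes minute 20); C (finishes minute 35). The controlling bound is minute 35, so A finishes at 35 + 25 = minute 60.
For E: D (finishes minute 60); C (finishes minute 35); A (finishes minute 60). Taking the maximum gives a start of minute 60, and it finishes at 60 + 35 = minute 95.
F needs all of E (finishes minute 95); D (finishes minute 60, plus 15-minute gap → minute 75). That puts its earliest start at minute 95; it finishes at 95 + 21 = minute 116.
The earliest everything can be done is minute 116, which is after the deadline of 99, so it is not possible.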